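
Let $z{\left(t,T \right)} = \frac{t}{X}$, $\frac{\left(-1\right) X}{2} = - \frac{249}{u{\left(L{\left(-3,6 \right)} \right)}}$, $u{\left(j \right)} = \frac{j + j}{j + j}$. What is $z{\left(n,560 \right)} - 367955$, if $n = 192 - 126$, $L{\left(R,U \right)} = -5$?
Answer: $- \frac{30540254}{83} \approx -3.6796 \cdot 10^{5}$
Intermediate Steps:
$n = 66$
$u{\left(j \right)} = 1$ ($u{\left(j \right)} = \frac{2 j}{2 j} = 2 j \frac{1}{2 j} = 1$)
$X = 498$ ($X = - 2 \left(- \frac{249}{1}\right) = - 2 \left(\left(-249\right) 1\right) = \left(-2\right) \left(-249\right) = 498$)
$z{\left(t,T \right)} = \frac{t}{498}$
$z{\left(n,560 \right)} - 367955 = \frac{1}{498} \cdot 66 - 367955 = \frac{11}{83} - 367955 = - \frac{30540254}{83}$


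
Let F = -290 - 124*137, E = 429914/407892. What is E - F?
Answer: 3523993945/203946 ≈ 17279.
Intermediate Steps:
E = 214957/203946 (E = 429914*(1/407892) = 214957/203946 ≈ 1.0540)
F = -17278 (F = -290 - 16988 = -17278)
E - F = 214957/203946 - 1*(-17278) = 214957/203946 + 17278 = 3523993945/203946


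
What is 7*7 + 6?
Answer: 55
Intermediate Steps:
7*7 + 6 = 49 + 6 = 55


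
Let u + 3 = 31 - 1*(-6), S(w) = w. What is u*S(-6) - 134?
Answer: -338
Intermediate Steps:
u = 34 (u = -3 + (31 - 1*(-6)) = -3 + (31 + 6) = -3 + 37 = 34)
u*S(-6) - 134 = 34*(-6) - 134 = -204 - 134 = -338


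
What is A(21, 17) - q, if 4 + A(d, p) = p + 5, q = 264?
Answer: -246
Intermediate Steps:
A(d, p) = 1 + p (A(d, p) = -4 + (p + 5) = -4 + (5 + p) = 1 + p)
A(21, 17) - q = (1 + 17) - 1*264 = 18 - 264 = -246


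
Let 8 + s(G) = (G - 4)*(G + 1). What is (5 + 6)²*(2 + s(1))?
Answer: -1452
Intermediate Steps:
s(G) = -8 + (1 + G)*(-4 + G) (s(G) = -8 + (G - 4)*(G + 1) = -8 + (-4 + G)*(1 + G) = -8 + (1 + G)*(-4 + G))
(5 + 6)²*(2 + s(1)) = (5 + 6)²*(2 + (-12 + 1² - 3*1)) = 11²*(2 + (-12 + 1 - 3)) = 121*(2 - 14) = 121*(-12) = -1452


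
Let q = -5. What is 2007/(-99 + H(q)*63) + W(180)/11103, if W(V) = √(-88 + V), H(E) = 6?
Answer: 223/31 + 2*√23/11103 ≈ 7.1944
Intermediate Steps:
2007/(-99 + H(q)*63) + W(180)/11103 = 2007/(-99 + 6*63) + √(-88 + 180)/11103 = 2007/(-99 + 378) + √92*(1/11103) = 2007/279 + (2*√23)*(1/11103) = 2007*(1/279) + 2*√23/11103 = 223/31 + 2*√23/11103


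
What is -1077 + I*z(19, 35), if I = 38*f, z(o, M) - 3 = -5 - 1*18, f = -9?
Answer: 5763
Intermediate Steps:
z(o, M) = -20 (z(o, M) = 3 + (-5 - 1*18) = 3 + (-5 - 18) = 3 - 23 = -20)
I = -342 (I = 38*(-9) = -342)
-1077 + I*z(19, 35) = -1077 - 342*(-20) = -1077 + 6840 = 5763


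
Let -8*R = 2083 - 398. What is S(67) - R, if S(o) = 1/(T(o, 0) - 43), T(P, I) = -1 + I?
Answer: 18533/88 ≈ 210.60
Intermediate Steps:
S(o) = -1/44 (S(o) = 1/((-1 + 0) - 43) = 1/(-1 - 43) = 1/(-44) = -1/44)
R = -1685/8 (R = -(2083 - 398)/8 = -1/8*1685 = -1685/8 ≈ -210.63)
S(67) - R = -1/44 - 1*(-1685/8) = -1/44 + 1685/8 = 18533/88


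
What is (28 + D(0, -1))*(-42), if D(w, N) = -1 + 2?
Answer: -1218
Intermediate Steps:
D(w, N) = 1
(28 + D(0, -1))*(-42) = (28 + 1)*(-42) = 29*(-42) = -1218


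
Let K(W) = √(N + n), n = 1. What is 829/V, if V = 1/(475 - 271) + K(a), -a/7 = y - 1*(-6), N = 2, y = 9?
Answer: -169116/124847 + 34499664*√3/124847 ≈ 477.27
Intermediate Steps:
a = -105 (a = -7*(9 - 1*(-6)) = -7*(9 + 6) = -7*15 = -105)
K(W) = √3 (K(W) = √(2 + 1) = √3)
V = 1/204 + √3 (V = 1/(475 - 271) + √3 = 1/204 + √3 ≈ 1.7370)
829/V = 829/(1/204 + √3)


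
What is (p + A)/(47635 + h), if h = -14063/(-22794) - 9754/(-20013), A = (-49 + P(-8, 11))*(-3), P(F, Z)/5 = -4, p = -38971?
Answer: -1964802105112/2414495874885 ≈ -0.81375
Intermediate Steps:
P(F, Z) = -20 (P(F, Z) = 5*(-4) = -20)
A = 207 (A = (-49 - 20)*(-3) = -69*(-3) = 207)
h = 55975055/50686258 (h = -14063*(-1/22794) - 9754*(-1/20013) = 14063/22794 + 9754/20013 = 55975055/50686258 ≈ 1.1043)
(p + A)/(47635 + h) = (-38971 + 207)/(47635 + 55975055/50686258) = -38764/2414495874885/50686258 = -38764*50686258/2414495874885 = -1964802105112/2414495874885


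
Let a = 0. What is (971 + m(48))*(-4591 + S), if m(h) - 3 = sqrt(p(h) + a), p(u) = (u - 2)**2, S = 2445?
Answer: -2188920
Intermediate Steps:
p(u) = (-2 + u)**2
m(h) = 3 + sqrt((-2 + h)**2) (m(h) = 3 + sqrt((-2 + h)**2 + 0) = 3 + sqrt((-2 + h)**2))
(971 + m(48))*(-4591 + S) = (971 + (3 + sqrt((-2 + 48)**2)))*(-4591 + 2445) = (971 + (3 + sqrt(46**2)))*(-2146) = (971 + (3 + sqrt(2116)))*(-2146) = (971 + (3 + 46))*(-2146) = (971 + 49)*(-2146) = 1020*(-2146) = -2188920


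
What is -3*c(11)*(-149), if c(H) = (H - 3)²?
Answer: 28608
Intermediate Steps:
c(H) = (-3 + H)²
-3*c(11)*(-149) = -3*(-3 + 11)²*(-149) = -3*8²*(-149) = -3*64*(-149) = -192*(-149) = 28608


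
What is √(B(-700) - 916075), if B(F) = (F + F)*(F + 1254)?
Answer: 5*I*√67667 ≈ 1300.6*I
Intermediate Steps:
B(F) = 2*F*(1254 + F) (B(F) = (2*F)*(1254 + F) = 2*F*(1254 + F))
√(B(-700) - 916075) = √(2*(-700)*(1254 - 700) - 916075) = √(2*(-700)*554 - 916075) = √(-775600 - 916075) = √(-1691675) = 5*I*√67667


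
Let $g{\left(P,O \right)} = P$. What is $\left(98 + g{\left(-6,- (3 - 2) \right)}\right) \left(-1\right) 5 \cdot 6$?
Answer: $-2760$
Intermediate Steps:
$\left(98 + g{\left(-6,- (3 - 2) \right)}\right) \left(-1\right) 5 \cdot 6 = \left(98 - 6\right) \left(-1\right) 5 \cdot 6 = 92 \left(\left(-5\right) 6\right) = 92 \left(-30\right) = -2760$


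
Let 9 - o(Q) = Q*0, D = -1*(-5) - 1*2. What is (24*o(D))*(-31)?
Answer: -6696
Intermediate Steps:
D = 3 (D = 5 - 2 = 3)
o(Q) = 9 (o(Q) = 9 - Q*0 = 9 - 1*0 = 9 + 0 = 9)
(24*o(D))*(-31) = (24*9)*(-31) = 216*(-31) = -6696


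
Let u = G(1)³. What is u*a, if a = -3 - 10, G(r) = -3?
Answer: 351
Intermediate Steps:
a = -13
u = -27 (u = (-3)³ = -27)
u*a = -27*(-13) = 351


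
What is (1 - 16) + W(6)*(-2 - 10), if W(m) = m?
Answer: -87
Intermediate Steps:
(1 - 16) + W(6)*(-2 - 10) = (1 - 16) + 6*(-2 - 10) = -15 + 6*(-12) = -15 - 72 = -87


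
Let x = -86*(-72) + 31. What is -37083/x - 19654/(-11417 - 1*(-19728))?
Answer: -430503655/51719353 ≈ -8.3238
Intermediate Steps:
x = 6223 (x = 6192 + 31 = 6223)
-37083/x - 19654/(-11417 - 1*(-19728)) = -37083/6223 - 19654/(-11417 - 1*(-19728)) = -37083*1/6223 - 19654/(-11417 + 19728) = -37083/6223 - 19654/8311 = -430503655/51719353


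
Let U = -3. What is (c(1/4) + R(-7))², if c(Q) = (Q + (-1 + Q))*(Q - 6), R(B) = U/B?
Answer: 34225/3136 ≈ 10.914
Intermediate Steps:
R(B) = -3/B
c(Q) = (-1 + 2*Q)*(-6 + Q)
(c(1/4) + R(-7))² = ((6 - 13/4 + 2*(1/4)²) - 3/(-7))² = ((6 - 13*¼ + 2*(¼)²) - 3*(-⅐))² = ((6 - 13/4 + 2*(1/16)) + 3/7)² = ((6 - 13/4 + ⅛) + 3/7)² = (23/8 + 3/7)² = (185/56)² = 34225/3136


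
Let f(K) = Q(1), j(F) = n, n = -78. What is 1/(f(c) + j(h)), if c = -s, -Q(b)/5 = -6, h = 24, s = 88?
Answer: -1/48 ≈ -0.020833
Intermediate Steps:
Q(b) = 30 (Q(b) = -5*(-6) = 30)
c = -88 (c = -1*88 = -88)
j(F) = -78
f(K) = 30
1/(f(c) + j(h)) = 1/(30 - 78) = 1/(-48) = -1/48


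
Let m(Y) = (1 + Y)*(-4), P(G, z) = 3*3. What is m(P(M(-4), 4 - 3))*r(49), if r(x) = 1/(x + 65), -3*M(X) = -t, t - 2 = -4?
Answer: -20/57 ≈ -0.35088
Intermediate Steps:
t = -2 (t = 2 - 4 = -2)
M(X) = -2/3 (M(X) = -(-1)*(-2)/3 = -1/3*2 = -2/3)
P(G, z) = 9
r(x) = 1/(65 + x)
m(Y) = -4 - 4*Y
m(P(M(-4), 4 - 3))*r(49) = (-4 - 4*9)/(65 + 49) = (-4 - 36)/114 = -40*1/114 = -20/57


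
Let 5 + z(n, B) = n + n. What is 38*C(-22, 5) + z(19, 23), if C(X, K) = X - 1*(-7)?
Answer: -537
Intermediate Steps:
z(n, B) = -5 + 2*n (z(n, B) = -5 + (n + n) = -5 + 2*n)
C(X, K) = 7 + X (C(X, K) = X + 7 = 7 + X)
38*C(-22, 5) + z(19, 23) = 38*(7 - 22) + (-5 + 2*19) = 38*(-15) + (-5 + 38) = -570 + 33 = -537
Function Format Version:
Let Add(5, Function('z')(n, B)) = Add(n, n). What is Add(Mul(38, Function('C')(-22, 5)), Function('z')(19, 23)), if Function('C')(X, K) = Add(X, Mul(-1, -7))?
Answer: -537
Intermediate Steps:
Function('z')(n, B) = Add(-5, Mul(2, n)) (Function('z')(n, B) = Add(-5, Add(n, n)) = Add(-5, Mul(2, n)))
Function('C')(X, K) = Add(7, X) (Function('C')(X, K) = Add(X, 7) = Add(7, X))
Add(Mul(38, Function('C')(-22, 5)), Function('z')(19, 23)) = Add(Mul(38, Add(7, -22)), Add(-5, Mul(2, 19))) = Add(Mul(38, -15), Add(-5, 38)) = Add(-570, 33) = -537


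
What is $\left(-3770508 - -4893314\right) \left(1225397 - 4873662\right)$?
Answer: $-4096293831590$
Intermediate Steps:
$\left(-3770508 - -4893314\right) \left(1225397 - 4873662\right) = \left(-3770508 + 4893314\right) \left(-3648265\right) = 1122806 \left(-3648265\right) = -4096293831590$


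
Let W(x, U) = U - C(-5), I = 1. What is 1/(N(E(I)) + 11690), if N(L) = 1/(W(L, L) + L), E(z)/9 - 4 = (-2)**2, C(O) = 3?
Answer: 141/1648291 ≈ 8.5543e-5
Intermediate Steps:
E(z) = 72 (E(z) = 36 + 9*(-2)**2 = 36 + 9*4 = 36 + 36 = 72)
W(x, U) = -3 + U (W(x, U) = U - 1*3 = U - 3 = -3 + U)
N(L) = 1/(-3 + 2*L) (N(L) = 1/((-3 + L) + L) = 1/(-3 + 2*L))
1/(N(E(I)) + 11690) = 1/(1/(-3 + 2*72) + 11690) = 1/(1/(-3 + 144) + 11690) = 1/(1/141 + 11690) = 1/(1648291/141) = 141/1648291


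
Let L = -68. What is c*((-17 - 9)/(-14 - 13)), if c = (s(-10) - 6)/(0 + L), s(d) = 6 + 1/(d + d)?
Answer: 13/18360 ≈ 0.00070806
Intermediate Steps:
s(d) = 6 + 1/(2*d)
c = 1/1360 (c = ((6 + (½)/(-10)) - 6)/(0 - 68) = ((6 + (½)*(-⅒)) - 6)/(-68) = ((6 - 1/20) - 6)*(-1/68) = (119/20 - 6)*(-1/68) = -1/20*(-1/68) = 1/1360 ≈ 0.00073529)
c*((-17 - 9)/(-14 - 13)) = ((-17 - 9)/(-14 - 13))/1360 = (-26/(-27))/1360 = (-26*(-1/27))/1360 = (1/1360)*(26/27) = 13/18360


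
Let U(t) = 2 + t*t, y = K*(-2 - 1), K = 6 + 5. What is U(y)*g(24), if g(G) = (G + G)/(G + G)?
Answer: 1091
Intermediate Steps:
K = 11
y = -33 (y = 11*(-2 - 1) = 11*(-3) = -33)
U(t) = 2 + t**2
g(G) = 1 (g(G) = (2*G)/((2*G)) = (2*G)*(1/(2*G)) = 1)
U(y)*g(24) = (2 + (-33)**2)*1 = (2 + 1089)*1 = 1091*1 = 1091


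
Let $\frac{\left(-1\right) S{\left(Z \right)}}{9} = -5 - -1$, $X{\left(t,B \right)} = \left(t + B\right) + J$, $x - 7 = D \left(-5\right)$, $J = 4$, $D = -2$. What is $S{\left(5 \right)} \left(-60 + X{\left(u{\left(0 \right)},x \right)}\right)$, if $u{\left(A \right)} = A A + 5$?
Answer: $-1224$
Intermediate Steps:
$u{\left(A \right)} = 5 + A^{2}$ ($u{\left(A \right)} = A^{2} + 5 = 5 + A^{2}$)
$x = 17$ ($x = 7 - -10 = 7 + 10 = 17$)
$X{\left(t,B \right)} = 4 + B + t$ ($X{\left(t,B \right)} = \left(t + B\right) + 4 = \left(B + t\right) + 4 = 4 + B + t$)
$S{\left(Z \right)} = 36$ ($S{\left(Z \right)} = - 9 \left(-5 - -1\right) = - 9 \left(-5 + 1\right) = \left(-9\right) \left(-4\right) = 36$)
$S{\left(5 \right)} \left(-60 + X{\left(u{\left(0 \right)},x \right)}\right) = 36 \left(-60 + \left(4 + 17 + \left(5 + 0^{2}\right)\right)\right) = 36 \left(-60 + \left(4 + 17 + \left(5 + 0\right)\right)\right) = 36 \left(-60 + \left(4 + 17 + 5\right)\right) = 36 \left(-60 + 26\right) = 36 \left(-34\right) = -1224$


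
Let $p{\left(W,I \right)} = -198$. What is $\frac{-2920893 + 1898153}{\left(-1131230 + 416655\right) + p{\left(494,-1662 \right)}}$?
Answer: $\frac{1022740}{714773} \approx 1.4309$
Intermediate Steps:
$\frac{-2920893 + 1898153}{\left(-1131230 + 416655\right) + p{\left(494,-1662 \right)}} = \frac{-2920893 + 1898153}{\left(-1131230 + 416655\right) - 198} = - \frac{1022740}{-714575 - 198} = - \frac{1022740}{-714773} = \left(-1022740\right) \left(- \frac{1}{714773}\right) = \frac{1022740}{714773}$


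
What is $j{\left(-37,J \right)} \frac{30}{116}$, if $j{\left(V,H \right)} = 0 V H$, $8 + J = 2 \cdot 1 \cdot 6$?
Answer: $0$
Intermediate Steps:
$J = 4$ ($J = -8 + 2 \cdot 1 \cdot 6 = -8 + 2 \cdot 6 = -8 + 12 = 4$)
$j{\left(V,H \right)} = 0$ ($j{\left(V,H \right)} = 0 H = 0$)
$j{\left(-37,J \right)} \frac{30}{116} = 0 \cdot \frac{30}{116} = 0 \cdot 30 \cdot \frac{1}{116} = 0 \cdot \frac{15}{58} = 0$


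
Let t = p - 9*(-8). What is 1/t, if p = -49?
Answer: 1/23 ≈ 0.043478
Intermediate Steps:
t = 23 (t = -49 - 9*(-8) = -49 + 72 = 23)
1/t = 1/23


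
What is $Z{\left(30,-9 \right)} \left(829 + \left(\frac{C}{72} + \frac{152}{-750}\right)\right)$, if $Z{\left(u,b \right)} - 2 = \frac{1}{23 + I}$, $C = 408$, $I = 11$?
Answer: $\frac{3598626}{2125} \approx 1693.5$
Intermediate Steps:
$Z{\left(u,b \right)} = \frac{69}{34}$ ($Z{\left(u,b \right)} = 2 + \frac{1}{23 + 11} = 2 + \frac{1}{34} = \frac{69}{34}$)
$Z{\left(30,-9 \right)} \left(829 + \left(\frac{C}{72} + \frac{152}{-750}\right)\right) = \frac{69 \left(829 + \left(\frac{408}{72} + \frac{152}{-750}\right)\right)}{34} = \frac{69 \left(829 + \left(408 \cdot \frac{1}{72} + 152 \left(- \frac{1}{750}\right)\right)\right)}{34} = \frac{69 \left(829 + \left(\frac{17}{3} - \frac{76}{375}\right)\right)}{34} = \frac{69 \left(829 + \frac{683}{125}\right)}{34} = \frac{69}{34} \cdot \frac{104308}{125} = \frac{3598626}{2125}$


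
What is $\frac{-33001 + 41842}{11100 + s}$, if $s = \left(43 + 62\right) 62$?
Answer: $\frac{2947}{5870} \approx 0.50204$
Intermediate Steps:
$s = 6510$ ($s = 105 \cdot 62 = 6510$)
$\frac{-33001 + 41842}{11100 + s} = \frac{-33001 + 41842}{11100 + 6510} = \frac{8841}{17610} = 8841 \cdot \frac{1}{17610} = \frac{2947}{5870}$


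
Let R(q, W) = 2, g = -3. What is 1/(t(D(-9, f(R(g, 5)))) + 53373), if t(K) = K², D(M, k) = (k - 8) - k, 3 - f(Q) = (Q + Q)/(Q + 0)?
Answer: 1/53437 ≈ 1.8714e-5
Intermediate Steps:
f(Q) = 1 (f(Q) = 3 - (Q + Q)/(Q + 0) = 3 - 2*Q/Q = 3 - 1*2 = 3 - 2 = 1)
D(M, k) = -8 (D(M, k) = (-8 + k) - k = -8)
1/(t(D(-9, f(R(g, 5)))) + 53373) = 1/((-8)² + 53373) = 1/(64 + 53373) = 1/53437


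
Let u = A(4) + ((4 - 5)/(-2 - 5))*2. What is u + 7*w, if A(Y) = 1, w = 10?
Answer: 499/7 ≈ 71.286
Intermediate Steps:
u = 9/7 (u = 1 + ((4 - 5)/(-2 - 5))*2 = 1 - 1/(-7)*2 = 1 - 1*(-1/7)*2 = 1 + (1/7)*2 = 1 + 2/7 = 9/7 ≈ 1.2857)
u + 7*w = 9/7 + 7*10 = 9/7 + 70 = 499/7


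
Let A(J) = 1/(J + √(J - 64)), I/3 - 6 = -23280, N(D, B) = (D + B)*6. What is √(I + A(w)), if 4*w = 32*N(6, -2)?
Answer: √(-26811646 - 1117152*√2)/(4*√(24 + √2)) ≈ 264.24*I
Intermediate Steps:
N(D, B) = 6*B + 6*D (N(D, B) = (B + D)*6 = 6*B + 6*D)
I = -69822 (I = 18 + 3*(-23280) = 18 - 69840 = -69822)
w = 192 (w = (32*(6*(-2) + 6*6))/4 = (32*(-12 + 36))/4 = (32*24)/4 = (¼)*768 = 192)
A(J) = 1/(J + √(-64 + J))
√(I + A(w)) = √(-69822 + 1/(192 + √(-64 + 192))) = √(-69822 + 1/(192 + √128)) = √(-69822 + 1/(192 + 8*√2))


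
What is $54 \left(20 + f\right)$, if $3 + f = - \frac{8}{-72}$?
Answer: $924$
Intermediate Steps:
$f = - \frac{26}{9}$ ($f = -3 - \frac{8}{-72} = -3 - - \frac{1}{9} = -3 + \frac{1}{9} = - \frac{26}{9} \approx -2.8889$)
$54 \left(20 + f\right) = 54 \left(20 - \frac{26}{9}\right) = 54 \cdot \frac{154}{9} = 924$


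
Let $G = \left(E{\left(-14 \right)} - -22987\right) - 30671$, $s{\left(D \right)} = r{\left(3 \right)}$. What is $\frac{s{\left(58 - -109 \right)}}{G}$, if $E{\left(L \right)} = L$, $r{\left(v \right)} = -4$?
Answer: $\frac{2}{3849} \approx 0.00051962$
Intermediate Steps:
$s{\left(D \right)} = -4$
$G = -7698$ ($G = \left(-14 - -22987\right) - 30671 = \left(-14 + 22987\right) - 30671 = 22973 - 30671 = -7698$)
$\frac{s{\left(58 - -109 \right)}}{G} = - \frac{4}{-7698} = \left(-4\right) \left(- \frac{1}{7698}\right) = \frac{2}{3849}$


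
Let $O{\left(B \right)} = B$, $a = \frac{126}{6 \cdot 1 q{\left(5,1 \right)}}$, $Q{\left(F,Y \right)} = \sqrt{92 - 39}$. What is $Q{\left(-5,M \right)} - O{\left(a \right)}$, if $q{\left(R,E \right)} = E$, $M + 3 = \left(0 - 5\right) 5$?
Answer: $-21 + \sqrt{53} \approx -13.72$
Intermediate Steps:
$M = -28$ ($M = -3 + \left(0 - 5\right) 5 = -3 - 25 = -28$)
$Q{\left(F,Y \right)} = \sqrt{53}$
$a = 21$ ($a = \frac{126}{6 \cdot 1 \cdot 1} = \frac{126}{6 \cdot 1} = \frac{126}{6} = 126 \cdot \frac{1}{6} = 21$)
$Q{\left(-5,M \right)} - O{\left(a \right)} = \sqrt{53} - 21 = -21 + \sqrt{53}$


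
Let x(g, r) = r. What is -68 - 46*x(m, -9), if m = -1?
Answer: 346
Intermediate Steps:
-68 - 46*x(m, -9) = -68 - 46*(-9) = -68 + 414 = 346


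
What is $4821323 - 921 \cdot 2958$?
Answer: $2097005$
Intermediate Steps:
$4821323 - 921 \cdot 2958 = 4821323 - 2724318 = 2097005$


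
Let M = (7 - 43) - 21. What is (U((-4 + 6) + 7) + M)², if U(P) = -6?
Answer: 3969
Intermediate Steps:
M = -57 (M = -36 - 21 = -57)
(U((-4 + 6) + 7) + M)² = (-6 - 57)² = (-63)² = 3969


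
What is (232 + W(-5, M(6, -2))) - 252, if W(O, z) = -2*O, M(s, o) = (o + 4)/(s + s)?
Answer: -10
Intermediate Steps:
M(s, o) = (4 + o)/(2*s) (M(s, o) = (4 + o)/((2*s)) = (4 + o)*(1/(2*s)) = (4 + o)/(2*s))
(232 + W(-5, M(6, -2))) - 252 = (232 - 2*(-5)) - 252 = (232 + 10) - 252 = 242 - 252 = -10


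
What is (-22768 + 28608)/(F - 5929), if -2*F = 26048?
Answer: -5840/18953 ≈ -0.30813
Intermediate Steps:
F = -13024 (F = -½*26048 = -13024)
(-22768 + 28608)/(F - 5929) = (-22768 + 28608)/(-13024 - 5929) = 5840/(-18953) = 5840*(-1/18953) = -5840/18953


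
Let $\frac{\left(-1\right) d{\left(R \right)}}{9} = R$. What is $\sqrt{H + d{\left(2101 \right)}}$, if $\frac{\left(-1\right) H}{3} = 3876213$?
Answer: $6 i \sqrt{323543} \approx 3412.9 i$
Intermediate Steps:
$H = -11628639$ ($H = \left(-3\right) 3876213 = -11628639$)
$d{\left(R \right)} = - 9 R$
$\sqrt{H + d{\left(2101 \right)}} = \sqrt{-11628639 - 18909} = \sqrt{-11647548} = 6 i \sqrt{323543}$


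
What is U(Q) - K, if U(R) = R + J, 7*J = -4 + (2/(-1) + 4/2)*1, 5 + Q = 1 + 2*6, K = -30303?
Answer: 212173/7 ≈ 30310.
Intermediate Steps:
Q = 8 (Q = -5 + (1 + 2*6) = -5 + (1 + 12) = -5 + 13 = 8)
J = -4/7 (J = (-4 + (2/(-1) + 4/2)*1)/7 = (-4 + (2*(-1) + 4*(½))*1)/7 = (-4 + (-2 + 2)*1)/7 = (-4 + 0*1)/7 = (-4 + 0)/7 = (⅐)*(-4) = -4/7 ≈ -0.57143)
U(R) = -4/7 + R (U(R) = R - 4/7 = -4/7 + R)
U(Q) - K = (-4/7 + 8) - 1*(-30303) = 52/7 + 30303 = 212173/7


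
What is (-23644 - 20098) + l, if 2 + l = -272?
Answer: -44016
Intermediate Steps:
l = -274 (l = -2 - 272 = -274)
(-23644 - 20098) + l = (-23644 - 20098) - 274 = -43742 - 274 = -44016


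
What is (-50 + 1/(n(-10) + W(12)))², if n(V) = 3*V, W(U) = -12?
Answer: 4414201/1764 ≈ 2502.4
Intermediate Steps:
(-50 + 1/(n(-10) + W(12)))² = (-50 + 1/(3*(-10) - 12))² = (-50 + 1/(-30 - 12))² = (-50 + 1/(-42))² = (-50 - 1/42)² = (-2101/42)² = 4414201/1764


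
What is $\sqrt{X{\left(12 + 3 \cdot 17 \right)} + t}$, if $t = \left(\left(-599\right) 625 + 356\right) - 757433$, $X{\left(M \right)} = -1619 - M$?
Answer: $i \sqrt{1133134} \approx 1064.5 i$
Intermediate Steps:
$t = -1131452$ ($t = \left(-374375 + 356\right) - 757433 = -374019 - 757433 = -1131452$)
$\sqrt{X{\left(12 + 3 \cdot 17 \right)} + t} = \sqrt{\left(-1619 - \left(12 + 3 \cdot 17\right)\right) - 1131452} = \sqrt{\left(-1619 - \left(12 + 51\right)\right) - 1131452} = \sqrt{\left(-1619 - 63\right) - 1131452} = \sqrt{-1682 - 1131452} = \sqrt{-1133134} = i \sqrt{1133134}$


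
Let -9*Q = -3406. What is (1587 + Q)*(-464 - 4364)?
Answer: -85402492/9 ≈ -9.4892e+6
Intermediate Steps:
Q = 3406/9 (Q = -1/9*(-3406) = 3406/9 ≈ 378.44)
(1587 + Q)*(-464 - 4364) = (1587 + 3406/9)*(-464 - 4364) = (17689/9)*(-4828) = -85402492/9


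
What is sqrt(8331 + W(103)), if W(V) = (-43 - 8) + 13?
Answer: sqrt(8293) ≈ 91.066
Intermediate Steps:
W(V) = -38 (W(V) = -51 + 13 = -38)
sqrt(8331 + W(103)) = sqrt(8331 - 38) = sqrt(8293)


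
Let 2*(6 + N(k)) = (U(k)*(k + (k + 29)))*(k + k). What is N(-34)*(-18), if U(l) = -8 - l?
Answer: -620460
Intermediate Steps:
N(k) = -6 + k*(-8 - k)*(29 + 2*k) (N(k) = -6 + (((-8 - k)*(k + (k + 29)))*(k + k))/2 = -6 + (((-8 - k)*(k + (29 + k)))*(2*k))/2 = -6 + (((-8 - k)*(29 + 2*k))*(2*k))/2 = -6 + (2*k*(-8 - k)*(29 + 2*k))/2 = -6 + k*(-8 - k)*(29 + 2*k))
N(-34)*(-18) = (-6 - 232*(-34) - 45*(-34)² - 2*(-34)³)*(-18) = (-6 + 7888 - 45*1156 - 2*(-39304))*(-18) = (-6 + 7888 - 52020 + 78608)*(-18) = 34470*(-18) = -620460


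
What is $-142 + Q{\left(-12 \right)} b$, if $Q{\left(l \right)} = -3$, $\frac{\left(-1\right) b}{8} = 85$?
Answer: $1898$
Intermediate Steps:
$b = -680$ ($b = \left(-8\right) 85 = -680$)
$-142 + Q{\left(-12 \right)} b = -142 - -2040 = -142 + 2040 = 1898$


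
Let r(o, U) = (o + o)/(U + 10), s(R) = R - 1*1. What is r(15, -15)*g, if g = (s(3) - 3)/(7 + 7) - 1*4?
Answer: 171/7 ≈ 24.429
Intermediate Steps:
s(R) = -1 + R (s(R) = R - 1 = -1 + R)
r(o, U) = 2*o/(10 + U) (r(o, U) = (2*o)/(10 + U) = 2*o/(10 + U))
g = -57/14 (g = ((-1 + 3) - 3)/(7 + 7) - 1*4 = (2 - 3)/14 - 4 = -1*1/14 - 4 = -1/14 - 4 = -57/14 ≈ -4.0714)
r(15, -15)*g = (2*15/(10 - 15))*(-57/14) = (2*15/(-5))*(-57/14) = (2*15*(-⅕))*(-57/14) = -6*(-57/14) = 171/7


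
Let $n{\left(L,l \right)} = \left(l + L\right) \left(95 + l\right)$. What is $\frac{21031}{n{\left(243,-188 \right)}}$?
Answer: $- \frac{21031}{5115} \approx -4.1116$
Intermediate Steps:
$n{\left(L,l \right)} = \left(95 + l\right) \left(L + l\right)$ ($n{\left(L,l \right)} = \left(L + l\right) \left(95 + l\right) = \left(95 + l\right) \left(L + l\right)$)
$\frac{21031}{n{\left(243,-188 \right)}} = \frac{21031}{\left(-188\right)^{2} + 95 \cdot 243 + 95 \left(-188\right) + 243 \left(-188\right)} = \frac{21031}{35344 + 23085 - 17860 - 45684} = \frac{21031}{-5115} = 21031 \left(- \frac{1}{5115}\right) = - \frac{21031}{5115}$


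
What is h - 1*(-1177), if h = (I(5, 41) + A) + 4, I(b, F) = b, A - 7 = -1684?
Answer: -491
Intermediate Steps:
A = -1677 (A = 7 - 1684 = -1677)
h = -1668 (h = (5 - 1677) + 4 = -1672 + 4 = -1668)
h - 1*(-1177) = -1668 - 1*(-1177) = -1668 + 1177 = -491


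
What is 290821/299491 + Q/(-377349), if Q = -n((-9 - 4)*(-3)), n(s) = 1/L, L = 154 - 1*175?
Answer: 2304560984618/2373265216539 ≈ 0.97105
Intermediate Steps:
L = -21 (L = 154 - 175 = -21)
n(s) = -1/21 (n(s) = 1/(-21) = -1/21)
Q = 1/21 (Q = -1*(-1/21) = 1/21 ≈ 0.047619)
290821/299491 + Q/(-377349) = 290821/299491 + (1/21)/(-377349) = 290821*(1/299491) + (1/21)*(-1/377349) = 290821/299491 - 1/7924329 = 2304560984618/2373265216539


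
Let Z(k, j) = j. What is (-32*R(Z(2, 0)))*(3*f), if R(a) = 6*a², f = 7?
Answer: 0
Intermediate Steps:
(-32*R(Z(2, 0)))*(3*f) = (-192*0²)*(3*7) = -192*0*21 = -32*0*21 = 0*21 = 0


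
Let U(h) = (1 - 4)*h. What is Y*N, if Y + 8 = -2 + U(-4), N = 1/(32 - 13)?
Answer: 2/19 ≈ 0.10526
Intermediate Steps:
U(h) = -3*h
N = 1/19 ≈ 0.052632
Y = 2 (Y = -8 + (-2 - 3*(-4)) = -8 + (-2 + 12) = -8 + 10 = 2)
Y*N = 2*(1/19) = 2/19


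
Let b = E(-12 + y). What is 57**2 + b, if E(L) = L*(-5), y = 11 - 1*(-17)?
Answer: 3169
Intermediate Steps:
y = 28 (y = 11 + 17 = 28)
E(L) = -5*L
b = -80 (b = -5*(-12 + 28) = -5*16 = -80)
57**2 + b = 57**2 - 80 = 3249 - 80 = 3169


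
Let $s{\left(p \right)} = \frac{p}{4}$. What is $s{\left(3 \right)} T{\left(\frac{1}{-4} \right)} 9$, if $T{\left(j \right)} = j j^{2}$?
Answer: $- \frac{27}{256} \approx -0.10547$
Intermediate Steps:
$s{\left(p \right)} = \frac{p}{4}$ ($s{\left(p \right)} = p \frac{1}{4} = \frac{p}{4}$)
$T{\left(j \right)} = j^{3}$
$s{\left(3 \right)} T{\left(\frac{1}{-4} \right)} 9 = \frac{1}{4} \cdot 3 \left(\frac{1}{-4}\right)^{3} \cdot 9 = \frac{3 \left(- \frac{1}{4}\right)^{3}}{4} \cdot 9 = \frac{3}{4} \left(- \frac{1}{64}\right) 9 = \left(- \frac{3}{256}\right) 9 = - \frac{27}{256}$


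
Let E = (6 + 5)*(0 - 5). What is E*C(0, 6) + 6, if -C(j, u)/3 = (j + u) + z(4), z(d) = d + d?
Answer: 2316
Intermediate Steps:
z(d) = 2*d
C(j, u) = -24 - 3*j - 3*u (C(j, u) = -3*((j + u) + 2*4) = -3*((j + u) + 8) = -3*(8 + j + u) = -24 - 3*j - 3*u)
E = -55 (E = 11*(-5) = -55)
E*C(0, 6) + 6 = -55*(-24 - 3*0 - 3*6) + 6 = -55*(-24 + 0 - 18) + 6 = -55*(-42) + 6 = 2310 + 6 = 2316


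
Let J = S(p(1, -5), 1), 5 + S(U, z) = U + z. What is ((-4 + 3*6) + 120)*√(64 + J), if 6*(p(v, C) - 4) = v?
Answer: 67*√2310/3 ≈ 1073.4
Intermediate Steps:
p(v, C) = 4 + v/6
S(U, z) = -5 + U + z (S(U, z) = -5 + (U + z) = -5 + U + z)
J = ⅙ (J = -5 + (4 + (⅙)*1) + 1 = -5 + (4 + ⅙) + 1 = -5 + 25/6 + 1 = ⅙ ≈ 0.16667)
((-4 + 3*6) + 120)*√(64 + J) = ((-4 + 3*6) + 120)*√(64 + ⅙) = ((-4 + 18) + 120)*√(385/6) = (14 + 120)*(√2310/6) = 134*(√2310/6) = 67*√2310/3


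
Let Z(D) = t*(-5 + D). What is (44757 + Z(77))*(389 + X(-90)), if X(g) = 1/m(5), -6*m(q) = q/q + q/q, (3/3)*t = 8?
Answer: 17498538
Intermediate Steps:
t = 8
m(q) = -⅓ (m(q) = -(q/q + q/q)/6 = -(1 + 1)/6 = -⅙*2 = -⅓)
Z(D) = -40 + 8*D (Z(D) = 8*(-5 + D) = -40 + 8*D)
X(g) = -3 (X(g) = 1/(-⅓) = -3)
(44757 + Z(77))*(389 + X(-90)) = (44757 + (-40 + 8*77))*(389 - 3) = (44757 + (-40 + 616))*386 = (44757 + 576)*386 = 45333*386 = 17498538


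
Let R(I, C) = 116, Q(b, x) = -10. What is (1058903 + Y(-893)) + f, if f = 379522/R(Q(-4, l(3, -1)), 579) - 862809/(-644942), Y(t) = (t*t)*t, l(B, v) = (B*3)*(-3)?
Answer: -6649588599786140/9351659 ≈ -7.1106e+8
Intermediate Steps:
l(B, v) = -9*B (l(B, v) = (3*B)*(-3) = -9*B)
Y(t) = t³ (Y(t) = t²*t = t³)
f = 30608720446/9351659 (f = 379522/116 - 862809/(-644942) = 379522*(1/116) - 862809*(-1/644942) = 189761/58 + 862809/644942 = 30608720446/9351659 ≈ 3273.1)
(1058903 + Y(-893)) + f = (1058903 + (-893)³) + 30608720446/9351659 = (1058903 - 712121957) + 30608720446/9351659 = -711063054 + 30608720446/9351659 = -6649588599786140/9351659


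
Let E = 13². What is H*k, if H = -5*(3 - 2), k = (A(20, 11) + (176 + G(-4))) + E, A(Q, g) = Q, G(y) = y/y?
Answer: -1830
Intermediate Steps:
G(y) = 1
E = 169
k = 366 (k = (20 + (176 + 1)) + 169 = (20 + 177) + 169 = 197 + 169 = 366)
H = -5 (H = -5*1 = -5)
H*k = -5*366 = -1830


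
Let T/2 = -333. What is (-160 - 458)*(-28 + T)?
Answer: 428892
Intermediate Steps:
T = -666 (T = 2*(-333) = -666)
(-160 - 458)*(-28 + T) = (-160 - 458)*(-28 - 666) = -618*(-694) = 428892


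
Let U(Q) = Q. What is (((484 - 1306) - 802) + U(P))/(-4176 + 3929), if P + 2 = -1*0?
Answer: 1626/247 ≈ 6.5830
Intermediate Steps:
P = -2 (P = -2 - 1*0 = -2 + 0 = -2)
(((484 - 1306) - 802) + U(P))/(-4176 + 3929) = (((484 - 1306) - 802) - 2)/(-4176 + 3929) = ((-822 - 802) - 2)/(-247) = (-1624 - 2)*(-1/247) = -1626*(-1/247) = 1626/247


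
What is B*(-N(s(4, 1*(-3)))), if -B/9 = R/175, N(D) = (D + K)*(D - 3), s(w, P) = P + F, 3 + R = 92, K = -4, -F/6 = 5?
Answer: 1066932/175 ≈ 6096.8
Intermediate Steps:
F = -30 (F = -6*5 = -30)
R = 89 (R = -3 + 92 = 89)
s(w, P) = -30 + P (s(w, P) = P - 30 = -30 + P)
N(D) = (-4 + D)*(-3 + D) (N(D) = (D - 4)*(D - 3) = (-4 + D)*(-3 + D))
B = -801/175 ≈ -4.5771
B*(-N(s(4, 1*(-3)))) = -(-801)*(12 + (-30 + 1*(-3))**2 - 7*(-30 + 1*(-3)))/175 = -(-801)*(12 + (-30 - 3)**2 - 7*(-30 - 3))/175 = -(-801)*(12 + (-33)**2 - 7*(-33))/175 = -(-801)*(12 + 1089 + 231)/175 = -(-801)*1332/175 = -801/175*(-1332) = 1066932/175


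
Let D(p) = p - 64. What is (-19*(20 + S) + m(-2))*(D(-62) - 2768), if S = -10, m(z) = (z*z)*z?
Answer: 573012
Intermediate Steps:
m(z) = z³ (m(z) = z²*z = z³)
D(p) = -64 + p
(-19*(20 + S) + m(-2))*(D(-62) - 2768) = (-19*(20 - 10) + (-2)³)*((-64 - 62) - 2768) = (-19*10 - 8)*(-126 - 2768) = (-190 - 8)*(-2894) = -198*(-2894) = 573012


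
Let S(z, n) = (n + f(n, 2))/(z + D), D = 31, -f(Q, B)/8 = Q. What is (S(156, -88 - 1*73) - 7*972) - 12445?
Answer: -3598436/187 ≈ -19243.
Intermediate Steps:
f(Q, B) = -8*Q
S(z, n) = -7*n/(31 + z) (S(z, n) = (n - 8*n)/(z + 31) = (-7*n)/(31 + z) = -7*n/(31 + z))
(S(156, -88 - 1*73) - 7*972) - 12445 = (-7*(-88 - 1*73)/(31 + 156) - 7*972) - 12445 = (-7*(-88 - 73)/187 - 6804) - 12445 = (-7*(-161)*1/187 - 6804) - 12445 = (1127/187 - 6804) - 12445 = -1271221/187 - 12445 = -3598436/187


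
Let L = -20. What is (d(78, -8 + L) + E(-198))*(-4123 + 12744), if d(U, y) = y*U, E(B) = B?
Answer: -20535222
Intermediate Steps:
d(U, y) = U*y
(d(78, -8 + L) + E(-198))*(-4123 + 12744) = (78*(-8 - 20) - 198)*(-4123 + 12744) = (78*(-28) - 198)*8621 = (-2184 - 198)*8621 = -2382*8621 = -20535222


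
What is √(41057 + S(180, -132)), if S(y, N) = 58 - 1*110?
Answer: √41005 ≈ 202.50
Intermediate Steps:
S(y, N) = -52 (S(y, N) = 58 - 110 = -52)
√(41057 + S(180, -132)) = √(41057 - 52) = √41005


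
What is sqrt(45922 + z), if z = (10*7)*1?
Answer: 2*sqrt(11498) ≈ 214.46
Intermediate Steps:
z = 70 (z = 70*1 = 70)
sqrt(45922 + z) = sqrt(45922 + 70) = sqrt(45992) = 2*sqrt(11498)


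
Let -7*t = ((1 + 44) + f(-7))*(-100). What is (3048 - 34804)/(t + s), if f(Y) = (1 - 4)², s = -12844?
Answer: 55573/21127 ≈ 2.6304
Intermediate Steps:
f(Y) = 9 (f(Y) = (-3)² = 9)
t = 5400/7 (t = -((1 + 44) + 9)*(-100)/7 = -(45 + 9)*(-100)/7 = -54*(-100)/7 = -⅐*(-5400) = 5400/7 ≈ 771.43)
(3048 - 34804)/(t + s) = (3048 - 34804)/(5400/7 - 12844) = -31756/(-84508/7) = -31756*(-7/84508) = 55573/21127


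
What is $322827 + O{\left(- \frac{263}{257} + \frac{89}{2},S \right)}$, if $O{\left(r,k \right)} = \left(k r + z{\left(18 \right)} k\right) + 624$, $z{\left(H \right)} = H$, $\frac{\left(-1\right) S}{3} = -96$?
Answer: $\frac{87677163}{257} \approx 3.4116 \cdot 10^{5}$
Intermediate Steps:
$S = 288$ ($S = \left(-3\right) \left(-96\right) = 288$)
$O{\left(r,k \right)} = 624 + 18 k + k r$ ($O{\left(r,k \right)} = \left(k r + 18 k\right) + 624 = \left(18 k + k r\right) + 624 = 624 + 18 k + k r$)
$322827 + O{\left(- \frac{263}{257} + \frac{89}{2},S \right)} = 322827 + \left(624 + 18 \cdot 288 + 288 \left(- \frac{263}{257} + \frac{89}{2}\right)\right) = 322827 + \left(624 + 5184 + 288 \left(\left(-263\right) \frac{1}{257} + 89 \cdot \frac{1}{2}\right)\right) = 322827 + \left(624 + 5184 + 288 \left(- \frac{263}{257} + \frac{89}{2}\right)\right) = 322827 + \left(624 + 5184 + 288 \cdot \frac{22347}{514}\right) = 322827 + \left(624 + 5184 + \frac{3217968}{257}\right) = 322827 + \frac{4710624}{257} = \frac{87677163}{257}$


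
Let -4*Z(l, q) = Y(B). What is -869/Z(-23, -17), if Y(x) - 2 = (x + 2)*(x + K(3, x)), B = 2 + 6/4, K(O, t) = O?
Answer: 13904/151 ≈ 92.079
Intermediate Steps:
B = 7/2 (B = 2 + 6*(1/4) = 2 + 3/2 = 7/2 ≈ 3.5000)
Y(x) = 2 + (2 + x)*(3 + x) (Y(x) = 2 + (x + 2)*(x + 3) = 2 + (2 + x)*(3 + x))
Z(l, q) = -151/16 (Z(l, q) = -(8 + (7/2)**2 + 5*(7/2))/4 = -(8 + 49/4 + 35/2)/4 = -1/4*151/4 = -151/16)
-869/Z(-23, -17) = -869/(-151/16) = -869*(-16/151) = 13904/151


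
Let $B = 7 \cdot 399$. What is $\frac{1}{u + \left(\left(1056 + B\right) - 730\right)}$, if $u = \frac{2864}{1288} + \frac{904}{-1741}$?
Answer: $\frac{280301}{874736553} \approx 0.00032044$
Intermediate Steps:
$B = 2793$
$u = \frac{477734}{280301}$ ($u = 2864 \cdot \frac{1}{1288} + 904 \left(- \frac{1}{1741}\right) = \frac{358}{161} - \frac{904}{1741} = \frac{477734}{280301} \approx 1.7044$)
$\frac{1}{u + \left(\left(1056 + B\right) - 730\right)} = \frac{1}{\frac{477734}{280301} + \left(\left(1056 + 2793\right) - 730\right)} = \frac{1}{\frac{477734}{280301} + \left(3849 - 730\right)} = \frac{1}{\frac{477734}{280301} + 3119} = \frac{1}{\frac{874736553}{280301}} = \frac{280301}{874736553}$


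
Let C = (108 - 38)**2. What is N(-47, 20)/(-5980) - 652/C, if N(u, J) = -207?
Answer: -6271/63700 ≈ -0.098446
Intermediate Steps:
C = 4900 (C = 70**2 = 4900)
N(-47, 20)/(-5980) - 652/C = -207/(-5980) - 652/4900 = -207*(-1/5980) - 652*1/4900 = 9/260 - 163/1225 = -6271/63700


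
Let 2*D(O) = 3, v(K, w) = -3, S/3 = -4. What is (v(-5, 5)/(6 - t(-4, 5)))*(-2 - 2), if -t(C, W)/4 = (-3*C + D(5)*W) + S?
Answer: ⅓ ≈ 0.33333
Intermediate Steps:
S = -12 (S = 3*(-4) = -12)
D(O) = 3/2 (D(O) = (½)*3 = 3/2)
t(C, W) = 48 - 6*W + 12*C (t(C, W) = -4*((-3*C + 3*W/2) - 12) = -4*(-12 - 3*C + 3*W/2) = 48 - 6*W + 12*C)
(v(-5, 5)/(6 - t(-4, 5)))*(-2 - 2) = (-3/(6 - (48 - 6*5 + 12*(-4))))*(-2 - 2) = (-3/(6 - (48 - 30 - 48)))*(-4) = (-3/(6 - 1*(-30)))*(-4) = (-3/(6 + 30))*(-4) = (-3/36)*(-4) = ((1/36)*(-3))*(-4) = -1/12*(-4) = ⅓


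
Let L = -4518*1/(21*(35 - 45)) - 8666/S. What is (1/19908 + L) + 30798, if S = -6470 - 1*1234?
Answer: 27355320637/887565 ≈ 30821.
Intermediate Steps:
S = -7704 (S = -6470 - 1234 = -7704)
L = 3052211/134820 (L = -4518*1/(21*(35 - 45)) - 8666/(-7704) = -4518/(21*(-10)) - 8666*(-1/7704) = -4518/(-210) + 4333/3852 = -4518*(-1/210) + 4333/3852 = 753/35 + 4333/3852 = 3052211/134820 ≈ 22.639)
(1/19908 + L) + 30798 = (1/19908 + 3052211/134820) + 30798 = 20093767/887565 + 30798 = 27355320637/887565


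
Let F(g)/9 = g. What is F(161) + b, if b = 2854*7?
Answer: 21427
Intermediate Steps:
F(g) = 9*g
b = 19978
F(161) + b = 9*161 + 19978 = 1449 + 19978 = 21427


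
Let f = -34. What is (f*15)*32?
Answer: -16320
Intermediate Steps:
(f*15)*32 = -34*15*32 = -510*32 = -16320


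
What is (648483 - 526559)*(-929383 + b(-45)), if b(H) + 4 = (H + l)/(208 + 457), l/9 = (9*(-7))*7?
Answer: -75354685493956/665 ≈ -1.1332e+11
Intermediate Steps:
l = -3969 (l = 9*((9*(-7))*7) = 9*(-63*7) = 9*(-441) = -3969)
b(H) = -947/95 + H/665 (b(H) = -4 + (H - 3969)/(208 + 457) = -4 + (-3969 + H)/665 = -4 + (-3969 + H)*(1/665) = -4 + (-567/95 + H/665) = -947/95 + H/665)
(648483 - 526559)*(-929383 + b(-45)) = (648483 - 526559)*(-929383 + (-947/95 + (1/665)*(-45))) = 121924*(-929383 + (-947/95 - 9/133)) = 121924*(-929383 - 6674/665) = 121924*(-618046369/665) = -75354685493956/665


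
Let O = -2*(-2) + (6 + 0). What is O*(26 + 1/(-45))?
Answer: 2338/9 ≈ 259.78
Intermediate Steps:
O = 10 (O = 4 + 6 = 10)
O*(26 + 1/(-45)) = 10*(26 + 1/(-45)) = 10*(26 - 1/45) = 10*(1169/45) = 2338/9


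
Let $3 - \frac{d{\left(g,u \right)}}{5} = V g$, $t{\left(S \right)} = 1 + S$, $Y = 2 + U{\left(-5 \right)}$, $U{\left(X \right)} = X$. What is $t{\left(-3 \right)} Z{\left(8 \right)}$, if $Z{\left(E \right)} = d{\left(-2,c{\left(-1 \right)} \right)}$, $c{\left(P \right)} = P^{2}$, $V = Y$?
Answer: $30$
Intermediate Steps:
$Y = -3$ ($Y = 2 - 5 = -3$)
$V = -3$
$d{\left(g,u \right)} = 15 + 15 g$ ($d{\left(g,u \right)} = 15 - 5 \left(- 3 g\right) = 15 + 15 g$)
$Z{\left(E \right)} = -15$ ($Z{\left(E \right)} = 15 + 15 \left(-2\right) = 15 - 30 = -15$)
$t{\left(-3 \right)} Z{\left(8 \right)} = \left(1 - 3\right) \left(-15\right) = \left(-2\right) \left(-15\right) = 30$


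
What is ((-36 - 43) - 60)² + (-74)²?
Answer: 24797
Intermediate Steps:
((-36 - 43) - 60)² + (-74)² = (-79 - 60)² + 5476 = (-139)² + 5476 = 19321 + 5476 = 24797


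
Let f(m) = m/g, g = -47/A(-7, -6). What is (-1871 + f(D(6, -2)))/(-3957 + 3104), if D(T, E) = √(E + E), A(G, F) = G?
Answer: 1871/853 - 14*I/40091 ≈ 2.1934 - 0.00034921*I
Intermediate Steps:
D(T, E) = √2*√E (D(T, E) = √(2*E) = √2*√E)
g = 47/7 (g = -47/(-7) = -47*(-⅐) = 47/7 ≈ 6.7143)
f(m) = 7*m/47 (f(m) = m/(47/7) = m*(7/47) = 7*m/47)
(-1871 + f(D(6, -2)))/(-3957 + 3104) = (-1871 + 7*(√2*√(-2))/47)/(-3957 + 3104) = (-1871 + 7*(√2*(I*√2))/47)/(-853) = (-1871 + 7*(2*I)/47)*(-1/853) = (-1871 + 14*I/47)*(-1/853) = 1871/853 - 14*I/40091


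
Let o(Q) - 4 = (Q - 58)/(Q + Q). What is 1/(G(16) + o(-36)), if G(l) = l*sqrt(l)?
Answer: 36/2495 ≈ 0.014429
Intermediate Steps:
G(l) = l**(3/2)
o(Q) = 4 + (-58 + Q)/(2*Q) (o(Q) = 4 + (Q - 58)/(Q + Q) = 4 + (-58 + Q)/((2*Q)) = 4 + (-58 + Q)*(1/(2*Q)) = 4 + (-58 + Q)/(2*Q))
1/(G(16) + o(-36)) = 1/(16**(3/2) + (9/2 - 29/(-36))) = 1/(64 + (9/2 - 29*(-1/36))) = 1/(64 + (9/2 + 29/36)) = 1/(64 + 191/36) = 1/(2495/36) = 36/2495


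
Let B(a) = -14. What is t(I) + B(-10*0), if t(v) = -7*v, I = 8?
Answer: -70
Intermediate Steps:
t(I) + B(-10*0) = -7*8 - 14 = -56 - 14 = -70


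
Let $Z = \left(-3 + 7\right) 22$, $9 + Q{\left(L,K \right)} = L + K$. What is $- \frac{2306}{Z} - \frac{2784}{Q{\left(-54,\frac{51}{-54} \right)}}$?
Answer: $\frac{877825}{50644} \approx 17.333$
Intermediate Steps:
$Q{\left(L,K \right)} = -9 + K + L$ ($Q{\left(L,K \right)} = -9 + \left(L + K\right) = -9 + \left(K + L\right) = -9 + K + L$)
$Z = 88$ ($Z = 4 \cdot 22 = 88$)
$- \frac{2306}{Z} - \frac{2784}{Q{\left(-54,\frac{51}{-54} \right)}} = - \frac{2306}{88} - \frac{2784}{-9 + \frac{51}{-54} - 54} = \left(-2306\right) \frac{1}{88} - \frac{2784}{-9 + 51 \left(- \frac{1}{54}\right) - 54} = - \frac{1153}{44} - \frac{2784}{-9 - \frac{17}{18} - 54} = - \frac{1153}{44} - \frac{2784}{- \frac{1151}{18}} = - \frac{1153}{44} - - \frac{50112}{1151} = - \frac{1153}{44} + \frac{50112}{1151} = \frac{877825}{50644}$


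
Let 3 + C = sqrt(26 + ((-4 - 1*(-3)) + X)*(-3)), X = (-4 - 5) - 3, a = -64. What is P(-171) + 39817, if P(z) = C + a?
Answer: 39750 + sqrt(65) ≈ 39758.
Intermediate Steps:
X = -12 (X = -9 - 3 = -12)
C = -3 + sqrt(65) (C = -3 + sqrt(26 + ((-4 - 1*(-3)) - 12)*(-3)) = -3 + sqrt(26 + ((-4 + 3) - 12)*(-3)) = -3 + sqrt(26 + (-1 - 12)*(-3)) = -3 + sqrt(26 - 13*(-3)) = -3 + sqrt(26 + 39) = -3 + sqrt(65) ≈ 5.0623)
P(z) = -67 + sqrt(65) (P(z) = (-3 + sqrt(65)) - 64 = -67 + sqrt(65))
P(-171) + 39817 = (-67 + sqrt(65)) + 39817 = 39750 + sqrt(65)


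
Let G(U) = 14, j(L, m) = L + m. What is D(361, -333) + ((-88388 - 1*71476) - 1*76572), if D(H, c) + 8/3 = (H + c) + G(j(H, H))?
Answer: -709190/3 ≈ -2.3640e+5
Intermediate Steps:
D(H, c) = 34/3 + H + c (D(H, c) = -8/3 + ((H + c) + 14) = -8/3 + (14 + H + c) = 34/3 + H + c)
D(361, -333) + ((-88388 - 1*71476) - 1*76572) = (34/3 + 361 - 333) + ((-88388 - 1*71476) - 1*76572) = 118/3 + ((-88388 - 71476) - 76572) = 118/3 + (-159864 - 76572) = 118/3 - 236436 = -709190/3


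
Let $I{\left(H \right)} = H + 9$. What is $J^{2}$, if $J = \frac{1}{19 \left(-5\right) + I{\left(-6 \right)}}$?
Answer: $\frac{1}{8464} \approx 0.00011815$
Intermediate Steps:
$I{\left(H \right)} = 9 + H$
$J = - \frac{1}{92}$ ($J = \frac{1}{19 \left(-5\right) + \left(9 - 6\right)} = \frac{1}{-95 + 3} = \frac{1}{-92} = - \frac{1}{92} \approx -0.01087$)
$J^{2} = \left(- \frac{1}{92}\right)^{2} = \frac{1}{8464}$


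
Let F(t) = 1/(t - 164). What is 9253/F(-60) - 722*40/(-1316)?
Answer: -681901868/329 ≈ -2.0727e+6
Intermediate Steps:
F(t) = 1/(-164 + t)
9253/F(-60) - 722*40/(-1316) = 9253/(1/(-164 - 60)) - 722*40/(-1316) = 9253/(1/(-224)) - 28880*(-1/1316) = 9253/(-1/224) + 7220/329 = 9253*(-224) + 7220/329 = -2072672 + 7220/329 = -681901868/329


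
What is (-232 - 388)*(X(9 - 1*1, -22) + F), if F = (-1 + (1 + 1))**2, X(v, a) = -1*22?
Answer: 13020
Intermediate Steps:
X(v, a) = -22
F = 1 (F = (-1 + 2)**2 = 1**2 = 1)
(-232 - 388)*(X(9 - 1*1, -22) + F) = (-232 - 388)*(-22 + 1) = -620*(-21) = 13020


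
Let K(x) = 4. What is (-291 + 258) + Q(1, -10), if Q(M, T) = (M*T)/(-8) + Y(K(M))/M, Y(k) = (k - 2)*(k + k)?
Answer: -63/4 ≈ -15.750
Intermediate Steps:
Y(k) = 2*k*(-2 + k) (Y(k) = (-2 + k)*(2*k) = 2*k*(-2 + k))
Q(M, T) = 16/M - M*T/8 (Q(M, T) = (M*T)/(-8) + (2*4*(-2 + 4))/M = (M*T)*(-1/8) + (2*4*2)/M = -M*T/8 + 16/M = 16/M - M*T/8)
(-291 + 258) + Q(1, -10) = (-291 + 258) + (16/1 - 1/8*1*(-10)) = -33 + (16*1 + 5/4) = -33 + (16 + 5/4) = -33 + 69/4 = -63/4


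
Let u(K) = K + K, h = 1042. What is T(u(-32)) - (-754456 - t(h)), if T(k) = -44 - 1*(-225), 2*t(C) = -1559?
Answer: 1507715/2 ≈ 7.5386e+5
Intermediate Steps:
t(C) = -1559/2 (t(C) = (1/2)*(-1559) = -1559/2)
u(K) = 2*K
T(k) = 181 (T(k) = -44 + 225 = 181)
T(u(-32)) - (-754456 - t(h)) = 181 - (-754456 - 1*(-1559/2)) = 181 - (-754456 + 1559/2) = 181 - 1*(-1507353/2) = 181 + 1507353/2 = 1507715/2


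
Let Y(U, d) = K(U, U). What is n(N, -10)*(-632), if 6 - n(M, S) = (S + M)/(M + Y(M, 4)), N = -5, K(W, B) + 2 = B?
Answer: -3002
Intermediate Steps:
K(W, B) = -2 + B
Y(U, d) = -2 + U
n(M, S) = 6 - (M + S)/(-2 + 2*M) (n(M, S) = 6 - (S + M)/(M + (-2 + M)) = 6 - (M + S)/(-2 + 2*M))
n(N, -10)*(-632) = ((-12 - 1*(-10) + 11*(-5))/(2*(-1 - 5)))*(-632) = ((1/2)*(-12 + 10 - 55)/(-6))*(-632) = ((1/2)*(-1/6)*(-57))*(-632) = (19/4)*(-632) = -3002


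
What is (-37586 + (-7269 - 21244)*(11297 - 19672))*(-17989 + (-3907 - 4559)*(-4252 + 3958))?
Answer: 589976549000835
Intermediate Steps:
(-37586 + (-7269 - 21244)*(11297 - 19672))*(-17989 + (-3907 - 4559)*(-4252 + 3958)) = (-37586 - 28513*(-8375))*(-17989 - 8466*(-294)) = (-37586 + 238796375)*(-17989 + 2489004) = 238758789*2471015 = 589976549000835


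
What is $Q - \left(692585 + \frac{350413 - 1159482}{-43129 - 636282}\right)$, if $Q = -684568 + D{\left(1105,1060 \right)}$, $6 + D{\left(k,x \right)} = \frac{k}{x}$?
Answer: $- \frac{198359299722785}{144035132} \approx -1.3772 \cdot 10^{6}$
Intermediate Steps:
$D{\left(k,x \right)} = -6 + \frac{k}{x}$
$Q = - \frac{145129467}{212}$ ($Q = -684568 - \left(6 - \frac{1105}{1060}\right) = -684568 + \left(-6 + 1105 \cdot \frac{1}{1060}\right) = -684568 + \left(-6 + \frac{221}{212}\right) = -684568 - \frac{1051}{212} = - \frac{145129467}{212} \approx -6.8457 \cdot 10^{5}$)
$Q - \left(692585 + \frac{350413 - 1159482}{-43129 - 636282}\right) = - \frac{145129467}{212} - \left(692585 + \frac{350413 - 1159482}{-43129 - 636282}\right) = - \frac{145129467}{212} - \left(692585 - \frac{809069}{-679411}\right) = - \frac{145129467}{212} - \left(692585 - - \frac{809069}{679411}\right) = - \frac{145129467}{212} - \left(692585 + \frac{809069}{679411}\right) = - \frac{145129467}{212} - \frac{470550676504}{679411} = - \frac{198359299722785}{144035132}$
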